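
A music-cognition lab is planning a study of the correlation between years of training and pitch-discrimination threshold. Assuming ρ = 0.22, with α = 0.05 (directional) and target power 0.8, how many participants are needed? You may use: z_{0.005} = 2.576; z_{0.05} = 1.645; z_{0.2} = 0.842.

n = 127

Fisher's z: C = ½·ln((1+r)/(1−r)) = ½·ln(1.5641) = 0.2237.
n = ((z_{α} + z_β)/C)² + 3.
(1.645 + 0.842) / 0.2237 = 2.487 / 0.2237 = 11.118.
n = 11.118² + 3 = 123.60 + 3 = 126.6.
Round up.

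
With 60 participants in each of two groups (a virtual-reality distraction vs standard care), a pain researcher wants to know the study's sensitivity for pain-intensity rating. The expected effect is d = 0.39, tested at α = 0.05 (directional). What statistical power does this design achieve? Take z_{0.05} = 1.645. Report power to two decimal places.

power ≈ 0.69

For two equal groups, power = Φ(d·√(n/2) − z_{α}).
d·√(n/2) = 0.39 × √(60/2) = 0.39 × 5.477 = 2.136.
z_β = 2.136 − 1.645 = 0.491.
Power = Φ(0.491) = 0.688.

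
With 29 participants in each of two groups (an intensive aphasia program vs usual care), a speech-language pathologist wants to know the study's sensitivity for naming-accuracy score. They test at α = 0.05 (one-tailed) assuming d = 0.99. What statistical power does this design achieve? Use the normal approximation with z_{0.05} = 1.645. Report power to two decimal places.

For two equal groups, power = Φ(d·√(n/2) − z_{α}).
d·√(n/2) = 0.99 × √(29/2) = 0.99 × 3.808 = 3.770.
z_β = 3.770 − 1.645 = 2.125.
Power = Φ(2.125) = 0.983.

power ≈ 0.98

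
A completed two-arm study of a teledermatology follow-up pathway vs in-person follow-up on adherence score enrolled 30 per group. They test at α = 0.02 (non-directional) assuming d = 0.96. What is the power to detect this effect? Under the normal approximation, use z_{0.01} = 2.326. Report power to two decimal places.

power ≈ 0.92

For two equal groups, power = Φ(d·√(n/2) − z_{α/2}).
d·√(n/2) = 0.96 × √(30/2) = 0.96 × 3.873 = 3.718.
z_β = 3.718 − 2.326 = 1.392.
Power = Φ(1.392) = 0.918.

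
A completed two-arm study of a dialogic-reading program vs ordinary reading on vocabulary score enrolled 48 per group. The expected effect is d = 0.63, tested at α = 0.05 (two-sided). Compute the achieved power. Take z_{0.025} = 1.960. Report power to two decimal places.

For two equal groups, power = Φ(d·√(n/2) − z_{α/2}).
d·√(n/2) = 0.63 × √(48/2) = 0.63 × 4.899 = 3.086.
z_β = 3.086 − 1.960 = 1.126.
Power = Φ(1.126) = 0.870.

power ≈ 0.87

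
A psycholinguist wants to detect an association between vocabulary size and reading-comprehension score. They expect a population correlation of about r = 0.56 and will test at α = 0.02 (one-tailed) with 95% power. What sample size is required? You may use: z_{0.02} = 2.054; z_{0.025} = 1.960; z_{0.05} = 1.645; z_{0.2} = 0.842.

n = 38

Fisher's z: C = ½·ln((1+r)/(1−r)) = ½·ln(3.5455) = 0.6328.
n = ((z_{α} + z_β)/C)² + 3.
(2.054 + 1.645) / 0.6328 = 3.699 / 0.6328 = 5.845.
n = 5.845² + 3 = 34.17 + 3 = 37.2.
Round up.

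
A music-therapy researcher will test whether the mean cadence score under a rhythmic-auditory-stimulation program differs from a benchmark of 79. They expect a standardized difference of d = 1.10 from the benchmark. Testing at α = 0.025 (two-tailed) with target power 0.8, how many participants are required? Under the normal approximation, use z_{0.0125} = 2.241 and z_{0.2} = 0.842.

n = 8

For a one-sample test: n = ((z_{α/2} + z_β) / d)².
z_{α/2} + z_β = 2.241 + 0.842 = 3.083.
n = (3.083 / 1.10)² = 2.803² = 7.86.
Round up.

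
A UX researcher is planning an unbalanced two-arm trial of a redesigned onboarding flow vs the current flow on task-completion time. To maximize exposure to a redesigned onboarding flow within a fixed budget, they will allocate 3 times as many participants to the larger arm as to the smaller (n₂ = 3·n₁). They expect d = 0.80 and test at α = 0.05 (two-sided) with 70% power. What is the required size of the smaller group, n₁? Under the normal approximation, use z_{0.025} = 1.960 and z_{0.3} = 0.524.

With allocation ratio k = n₂/n₁ = 3, Var(x̄₁−x̄₂) = σ²(1/n₁ + 1/(k·n₁)) = σ²·(k+1)/(k·n₁).
So n₁ = (1 + 1/k)·((z_{α/2} + z_β)/d)² = 1.333 × (2.484/0.80)².
n₁ = 1.333 × 9.64 = 12.9.
Round up: n₁ = 13, giving n₂ = 3 × 13 = 39.

n₁ = 13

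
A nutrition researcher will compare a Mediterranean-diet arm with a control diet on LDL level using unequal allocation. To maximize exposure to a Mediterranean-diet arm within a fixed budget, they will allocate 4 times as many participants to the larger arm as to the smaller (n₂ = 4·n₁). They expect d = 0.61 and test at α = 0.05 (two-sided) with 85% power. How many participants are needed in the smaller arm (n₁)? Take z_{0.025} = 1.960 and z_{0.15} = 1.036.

With allocation ratio k = n₂/n₁ = 4, Var(x̄₁−x̄₂) = σ²(1/n₁ + 1/(k·n₁)) = σ²·(k+1)/(k·n₁).
So n₁ = (1 + 1/k)·((z_{α/2} + z_β)/d)² = 1.250 × (2.996/0.61)².
n₁ = 1.250 × 24.12 = 30.2.
Round up: n₁ = 31, giving n₂ = 4 × 31 = 124.

n₁ = 31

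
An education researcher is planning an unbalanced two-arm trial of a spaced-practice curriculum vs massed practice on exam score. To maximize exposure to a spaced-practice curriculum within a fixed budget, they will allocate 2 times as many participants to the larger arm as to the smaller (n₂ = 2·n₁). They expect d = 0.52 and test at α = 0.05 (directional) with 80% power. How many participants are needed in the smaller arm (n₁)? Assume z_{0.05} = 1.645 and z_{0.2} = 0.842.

n₁ = 35

With allocation ratio k = n₂/n₁ = 2, Var(x̄₁−x̄₂) = σ²(1/n₁ + 1/(k·n₁)) = σ²·(k+1)/(k·n₁).
So n₁ = (1 + 1/k)·((z_{α} + z_β)/d)² = 1.500 × (2.487/0.52)².
n₁ = 1.500 × 22.87 = 34.3.
Round up: n₁ = 35, giving n₂ = 2 × 35 = 70.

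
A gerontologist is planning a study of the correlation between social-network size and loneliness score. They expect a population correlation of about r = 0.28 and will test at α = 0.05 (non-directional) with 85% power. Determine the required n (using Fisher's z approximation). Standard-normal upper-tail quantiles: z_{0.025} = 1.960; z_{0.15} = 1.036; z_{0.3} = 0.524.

n = 112

Fisher's z: C = ½·ln((1+r)/(1−r)) = ½·ln(1.7778) = 0.2877.
n = ((z_{α/2} + z_β)/C)² + 3.
(1.960 + 1.036) / 0.2877 = 2.996 / 0.2877 = 10.414.
n = 10.414² + 3 = 108.44 + 3 = 111.4.
Round up.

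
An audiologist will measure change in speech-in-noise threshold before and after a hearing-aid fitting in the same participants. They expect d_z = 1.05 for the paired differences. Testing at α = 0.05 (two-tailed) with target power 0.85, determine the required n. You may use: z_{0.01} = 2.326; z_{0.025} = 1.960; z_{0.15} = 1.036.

n = 9 pairs

For a paired (one-sample on differences) test: n = ((z_{α/2} + z_β) / d)².
z_{α/2} + z_β = 1.960 + 1.036 = 2.996.
n = (2.996 / 1.05)² = 2.853² = 8.14.
Round up.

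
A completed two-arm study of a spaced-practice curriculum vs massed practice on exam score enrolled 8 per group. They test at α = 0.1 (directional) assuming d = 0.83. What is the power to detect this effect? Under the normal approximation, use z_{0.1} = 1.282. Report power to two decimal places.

For two equal groups, power = Φ(d·√(n/2) − z_{α}).
d·√(n/2) = 0.83 × √(8/2) = 0.83 × 2.000 = 1.660.
z_β = 1.660 − 1.282 = 0.378.
Power = Φ(0.378) = 0.647.

power ≈ 0.65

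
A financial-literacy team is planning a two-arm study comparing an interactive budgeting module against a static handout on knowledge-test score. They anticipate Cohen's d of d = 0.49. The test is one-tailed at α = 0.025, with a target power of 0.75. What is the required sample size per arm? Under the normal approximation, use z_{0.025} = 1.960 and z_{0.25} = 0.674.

n = 58 per group

For two independent groups with equal n: n = 2·((z_{α} + z_β) / d)².
z_{α} + z_β = 1.960 + 0.674 = 2.634.
n = 2 × (2.634 / 0.49)² = 2 × 5.376² = 2 × 28.90 = 57.8.
Round up to the next whole participant.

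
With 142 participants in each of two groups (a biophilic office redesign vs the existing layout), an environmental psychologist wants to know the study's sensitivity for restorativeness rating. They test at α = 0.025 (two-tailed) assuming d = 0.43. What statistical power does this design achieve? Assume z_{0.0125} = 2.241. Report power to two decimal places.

For two equal groups, power = Φ(d·√(n/2) − z_{α/2}).
d·√(n/2) = 0.43 × √(142/2) = 0.43 × 8.426 = 3.623.
z_β = 3.623 − 2.241 = 1.382.
Power = Φ(1.382) = 0.917.

power ≈ 0.92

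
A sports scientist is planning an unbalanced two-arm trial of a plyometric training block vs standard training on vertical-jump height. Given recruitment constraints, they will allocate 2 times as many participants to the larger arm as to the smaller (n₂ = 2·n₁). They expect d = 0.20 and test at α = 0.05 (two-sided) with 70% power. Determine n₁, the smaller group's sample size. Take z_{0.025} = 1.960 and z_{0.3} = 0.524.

n₁ = 232

With allocation ratio k = n₂/n₁ = 2, Var(x̄₁−x̄₂) = σ²(1/n₁ + 1/(k·n₁)) = σ²·(k+1)/(k·n₁).
So n₁ = (1 + 1/k)·((z_{α/2} + z_β)/d)² = 1.500 × (2.484/0.20)².
n₁ = 1.500 × 154.26 = 231.4.
Round up: n₁ = 232, giving n₂ = 2 × 232 = 464.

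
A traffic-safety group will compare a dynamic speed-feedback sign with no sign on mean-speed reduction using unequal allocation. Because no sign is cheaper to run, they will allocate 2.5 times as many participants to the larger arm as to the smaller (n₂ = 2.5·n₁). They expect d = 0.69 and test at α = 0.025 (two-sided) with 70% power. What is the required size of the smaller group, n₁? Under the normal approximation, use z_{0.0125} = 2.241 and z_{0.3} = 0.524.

With allocation ratio k = n₂/n₁ = 2.5, Var(x̄₁−x̄₂) = σ²(1/n₁ + 1/(k·n₁)) = σ²·(k+1)/(k·n₁).
So n₁ = (1 + 1/k)·((z_{α/2} + z_β)/d)² = 1.400 × (2.765/0.69)².
n₁ = 1.400 × 16.06 = 22.5.
Round up: n₁ = 23, giving n₂ = ⌈2.5 × 23⌉ = ⌈57.5⌉ = 58.

n₁ = 23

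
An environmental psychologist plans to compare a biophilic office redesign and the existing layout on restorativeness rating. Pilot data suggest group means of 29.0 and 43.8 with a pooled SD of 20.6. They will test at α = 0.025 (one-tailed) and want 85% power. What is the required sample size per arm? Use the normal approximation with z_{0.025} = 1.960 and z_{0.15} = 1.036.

n = 35 per group

Cohen's d = |M₁ − M₂| / SD_pooled = |29.0 − 43.8| / 20.6 = 14.8 / 20.6 = 0.718.
For two independent groups with equal n: n = 2·((z_{α} + z_β) / d)².
z_{α} + z_β = 1.960 + 1.036 = 2.996.
n = 2 × (2.996 / 0.718)² = 2 × 4.173² = 2 × 17.41 = 34.8.
Round up to the next whole participant.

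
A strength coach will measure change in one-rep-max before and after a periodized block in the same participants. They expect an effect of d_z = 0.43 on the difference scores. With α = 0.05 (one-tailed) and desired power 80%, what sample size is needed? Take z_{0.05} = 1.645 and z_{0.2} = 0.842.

For a paired (one-sample on differences) test: n = ((z_{α} + z_β) / d)².
z_{α} + z_β = 1.645 + 0.842 = 2.487.
n = (2.487 / 0.43)² = 5.784² = 33.45.
Round up.

n = 34 pairs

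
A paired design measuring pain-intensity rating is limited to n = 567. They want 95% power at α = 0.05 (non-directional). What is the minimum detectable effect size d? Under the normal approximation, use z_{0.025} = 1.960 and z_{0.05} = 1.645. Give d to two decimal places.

For a single sample (or paired design) of n = 567: d_min = (z_{α/2} + z_β)/√n.
z-sum = 1.960 + 1.645 = 3.605.
d_min = 3.605 / √567 = 3.605 / 23.812 = 0.151.

d_min ≈ 0.15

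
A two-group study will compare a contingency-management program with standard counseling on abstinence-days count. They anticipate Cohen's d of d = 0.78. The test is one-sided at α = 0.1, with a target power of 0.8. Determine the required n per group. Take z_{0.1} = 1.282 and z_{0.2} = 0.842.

n = 15 per group

For two independent groups with equal n: n = 2·((z_{α} + z_β) / d)².
z_{α} + z_β = 1.282 + 0.842 = 2.124.
n = 2 × (2.124 / 0.78)² = 2 × 2.723² = 2 × 7.42 = 14.8.
Round up to the next whole participant.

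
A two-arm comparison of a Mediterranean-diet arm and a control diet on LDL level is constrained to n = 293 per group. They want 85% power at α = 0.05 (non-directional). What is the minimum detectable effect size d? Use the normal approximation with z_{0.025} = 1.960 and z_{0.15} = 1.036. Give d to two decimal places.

d_min ≈ 0.25

For two independent groups of n = 293 each: d_min = (z_{α/2} + z_β)·√(2/n).
z-sum = 1.960 + 1.036 = 2.996.
d_min = 2.996 × √(2/293) = 2.996 × 0.0826 = 0.248.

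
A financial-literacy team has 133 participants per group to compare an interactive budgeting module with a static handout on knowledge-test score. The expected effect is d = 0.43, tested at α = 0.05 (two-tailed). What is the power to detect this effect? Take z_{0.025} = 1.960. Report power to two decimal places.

power ≈ 0.94

For two equal groups, power = Φ(d·√(n/2) − z_{α/2}).
d·√(n/2) = 0.43 × √(133/2) = 0.43 × 8.155 = 3.507.
z_β = 3.507 − 1.960 = 1.547.
Power = Φ(1.547) = 0.939.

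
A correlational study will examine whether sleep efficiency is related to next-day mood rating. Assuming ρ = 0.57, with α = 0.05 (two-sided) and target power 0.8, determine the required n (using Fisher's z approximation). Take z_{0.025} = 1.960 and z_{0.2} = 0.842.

Fisher's z: C = ½·ln((1+r)/(1−r)) = ½·ln(3.6512) = 0.6475.
n = ((z_{α/2} + z_β)/C)² + 3.
(1.960 + 0.842) / 0.6475 = 2.802 / 0.6475 = 4.327.
n = 4.327² + 3 = 18.73 + 3 = 21.7.
Round up.

n = 22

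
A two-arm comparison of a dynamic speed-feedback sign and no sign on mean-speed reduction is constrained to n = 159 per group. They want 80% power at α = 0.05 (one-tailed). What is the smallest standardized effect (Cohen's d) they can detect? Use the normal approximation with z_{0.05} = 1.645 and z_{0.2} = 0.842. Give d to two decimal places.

d_min ≈ 0.28

For two independent groups of n = 159 each: d_min = (z_{α} + z_β)·√(2/n).
z-sum = 1.645 + 0.842 = 2.487.
d_min = 2.487 × √(2/159) = 2.487 × 0.1122 = 0.279.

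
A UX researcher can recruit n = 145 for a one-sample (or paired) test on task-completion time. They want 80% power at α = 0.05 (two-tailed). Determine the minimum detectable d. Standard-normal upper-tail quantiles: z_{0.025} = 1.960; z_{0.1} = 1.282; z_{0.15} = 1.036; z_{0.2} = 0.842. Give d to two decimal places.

d_min ≈ 0.23

For a single sample (or paired design) of n = 145: d_min = (z_{α/2} + z_β)/√n.
z-sum = 1.960 + 0.842 = 2.802.
d_min = 2.802 / √145 = 2.802 / 12.042 = 0.233.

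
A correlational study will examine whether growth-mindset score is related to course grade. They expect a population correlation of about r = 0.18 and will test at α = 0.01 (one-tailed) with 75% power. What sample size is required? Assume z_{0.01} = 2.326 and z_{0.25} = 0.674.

n = 275

Fisher's z: C = ½·ln((1+r)/(1−r)) = ½·ln(1.4390) = 0.1820.
n = ((z_{α} + z_β)/C)² + 3.
(2.326 + 0.674) / 0.1820 = 3.000 / 0.1820 = 16.484.
n = 16.484² + 3 = 271.71 + 3 = 274.7.
Round up.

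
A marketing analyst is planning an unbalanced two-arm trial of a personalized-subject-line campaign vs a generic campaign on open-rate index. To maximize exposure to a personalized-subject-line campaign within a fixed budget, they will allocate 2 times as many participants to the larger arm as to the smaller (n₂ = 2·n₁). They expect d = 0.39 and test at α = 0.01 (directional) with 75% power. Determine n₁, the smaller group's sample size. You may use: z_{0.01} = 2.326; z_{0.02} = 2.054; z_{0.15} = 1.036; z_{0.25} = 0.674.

With allocation ratio k = n₂/n₁ = 2, Var(x̄₁−x̄₂) = σ²(1/n₁ + 1/(k·n₁)) = σ²·(k+1)/(k·n₁).
So n₁ = (1 + 1/k)·((z_{α} + z_β)/d)² = 1.500 × (3.000/0.39)².
n₁ = 1.500 × 59.17 = 88.8.
Round up: n₁ = 89, giving n₂ = 2 × 89 = 178.

n₁ = 89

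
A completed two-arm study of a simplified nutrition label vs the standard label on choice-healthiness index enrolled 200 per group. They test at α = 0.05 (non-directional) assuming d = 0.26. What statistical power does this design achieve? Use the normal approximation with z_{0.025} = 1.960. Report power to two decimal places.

For two equal groups, power = Φ(d·√(n/2) − z_{α/2}).
d·√(n/2) = 0.26 × √(200/2) = 0.26 × 10.000 = 2.600.
z_β = 2.600 − 1.960 = 0.640.
Power = Φ(0.640) = 0.739.

power ≈ 0.74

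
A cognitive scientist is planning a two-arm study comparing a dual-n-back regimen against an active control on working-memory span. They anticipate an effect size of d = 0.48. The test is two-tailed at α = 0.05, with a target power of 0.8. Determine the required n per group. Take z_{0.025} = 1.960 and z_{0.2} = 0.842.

For two independent groups with equal n: n = 2·((z_{α/2} + z_β) / d)².
z_{α/2} + z_β = 1.960 + 0.842 = 2.802.
n = 2 × (2.802 / 0.48)² = 2 × 5.838² = 2 × 34.08 = 68.2.
Round up to the next whole participant.

n = 69 per group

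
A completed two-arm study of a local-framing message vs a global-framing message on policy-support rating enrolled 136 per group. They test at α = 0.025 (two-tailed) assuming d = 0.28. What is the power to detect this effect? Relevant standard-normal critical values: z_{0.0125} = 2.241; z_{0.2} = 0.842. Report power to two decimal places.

For two equal groups, power = Φ(d·√(n/2) − z_{α/2}).
d·√(n/2) = 0.28 × √(136/2) = 0.28 × 8.246 = 2.309.
z_β = 2.309 − 2.241 = 0.068.
Power = Φ(0.068) = 0.527.

power ≈ 0.53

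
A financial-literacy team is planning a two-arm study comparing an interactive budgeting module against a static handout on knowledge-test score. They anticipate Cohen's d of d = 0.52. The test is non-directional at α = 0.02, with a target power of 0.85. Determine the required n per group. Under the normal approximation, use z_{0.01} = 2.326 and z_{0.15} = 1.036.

For two independent groups with equal n: n = 2·((z_{α/2} + z_β) / d)².
z_{α/2} + z_β = 2.326 + 1.036 = 3.362.
n = 2 × (3.362 / 0.52)² = 2 × 6.465² = 2 × 41.80 = 83.6.
Round up to the next whole participant.

n = 84 per group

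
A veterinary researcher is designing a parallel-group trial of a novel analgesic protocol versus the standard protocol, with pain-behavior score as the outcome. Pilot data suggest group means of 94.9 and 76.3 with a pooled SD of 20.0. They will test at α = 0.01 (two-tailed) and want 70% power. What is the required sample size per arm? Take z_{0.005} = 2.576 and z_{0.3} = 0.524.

n = 23 per group

Cohen's d = |M₁ − M₂| / SD_pooled = |94.9 − 76.3| / 20.0 = 18.6 / 20.0 = 0.930.
For two independent groups with equal n: n = 2·((z_{α/2} + z_β) / d)².
z_{α/2} + z_β = 2.576 + 0.524 = 3.100.
n = 2 × (3.100 / 0.930)² = 2 × 3.333² = 2 × 11.11 = 22.2.
Round up to the next whole participant.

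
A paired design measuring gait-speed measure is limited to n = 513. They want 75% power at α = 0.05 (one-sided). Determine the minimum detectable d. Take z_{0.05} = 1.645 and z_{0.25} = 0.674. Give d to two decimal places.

For a single sample (or paired design) of n = 513: d_min = (z_{α} + z_β)/√n.
z-sum = 1.645 + 0.674 = 2.319.
d_min = 2.319 / √513 = 2.319 / 22.650 = 0.102.

d_min ≈ 0.10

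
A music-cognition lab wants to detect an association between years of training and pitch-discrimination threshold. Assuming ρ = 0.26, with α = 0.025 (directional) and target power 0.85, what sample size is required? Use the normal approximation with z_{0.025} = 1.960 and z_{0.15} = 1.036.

Fisher's z: C = ½·ln((1+r)/(1−r)) = ½·ln(1.7027) = 0.2661.
n = ((z_{α} + z_β)/C)² + 3.
(1.960 + 1.036) / 0.2661 = 2.996 / 0.2661 = 11.259.
n = 11.259² + 3 = 126.76 + 3 = 129.8.
Round up.

n = 130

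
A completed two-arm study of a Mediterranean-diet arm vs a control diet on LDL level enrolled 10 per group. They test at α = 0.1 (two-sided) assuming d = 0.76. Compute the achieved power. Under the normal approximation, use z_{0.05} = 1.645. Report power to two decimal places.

power ≈ 0.52

For two equal groups, power = Φ(d·√(n/2) − z_{α/2}).
d·√(n/2) = 0.76 × √(10/2) = 0.76 × 2.236 = 1.699.
z_β = 1.699 − 1.645 = 0.054.
Power = Φ(0.054) = 0.522.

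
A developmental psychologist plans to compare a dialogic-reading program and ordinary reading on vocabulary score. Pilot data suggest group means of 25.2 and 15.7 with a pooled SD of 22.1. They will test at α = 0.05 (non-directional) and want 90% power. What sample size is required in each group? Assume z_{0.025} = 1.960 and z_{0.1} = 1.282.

n = 114 per group

Cohen's d = |M₁ − M₂| / SD_pooled = |25.2 − 15.7| / 22.1 = 9.5 / 22.1 = 0.430.
For two independent groups with equal n: n = 2·((z_{α/2} + z_β) / d)².
z_{α/2} + z_β = 1.960 + 1.282 = 3.242.
n = 2 × (3.242 / 0.430)² = 2 × 7.540² = 2 × 56.84 = 113.7.
Round up to the next whole participant.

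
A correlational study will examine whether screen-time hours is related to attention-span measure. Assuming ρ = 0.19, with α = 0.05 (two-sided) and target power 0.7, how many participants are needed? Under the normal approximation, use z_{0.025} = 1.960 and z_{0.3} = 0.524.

n = 170

Fisher's z: C = ½·ln((1+r)/(1−r)) = ½·ln(1.4691) = 0.1923.
n = ((z_{α/2} + z_β)/C)² + 3.
(1.960 + 0.524) / 0.1923 = 2.484 / 0.1923 = 12.917.
n = 12.917² + 3 = 166.86 + 3 = 169.9.
Round up.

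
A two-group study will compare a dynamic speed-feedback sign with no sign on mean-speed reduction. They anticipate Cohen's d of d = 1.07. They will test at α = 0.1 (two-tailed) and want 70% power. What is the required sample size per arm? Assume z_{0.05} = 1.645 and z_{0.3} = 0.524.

n = 9 per group

For two independent groups with equal n: n = 2·((z_{α/2} + z_β) / d)².
z_{α/2} + z_β = 1.645 + 0.524 = 2.169.
n = 2 × (2.169 / 1.07)² = 2 × 2.027² = 2 × 4.11 = 8.2.
Round up to the next whole participant.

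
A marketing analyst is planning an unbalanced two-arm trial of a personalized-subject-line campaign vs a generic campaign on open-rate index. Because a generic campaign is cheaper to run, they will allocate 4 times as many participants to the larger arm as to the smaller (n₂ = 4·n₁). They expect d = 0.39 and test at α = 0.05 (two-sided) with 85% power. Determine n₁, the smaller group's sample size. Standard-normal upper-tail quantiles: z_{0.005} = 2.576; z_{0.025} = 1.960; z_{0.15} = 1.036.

n₁ = 74

With allocation ratio k = n₂/n₁ = 4, Var(x̄₁−x̄₂) = σ²(1/n₁ + 1/(k·n₁)) = σ²·(k+1)/(k·n₁).
So n₁ = (1 + 1/k)·((z_{α/2} + z_β)/d)² = 1.250 × (2.996/0.39)².
n₁ = 1.250 × 59.01 = 73.8.
Round up: n₁ = 74, giving n₂ = 4 × 74 = 296.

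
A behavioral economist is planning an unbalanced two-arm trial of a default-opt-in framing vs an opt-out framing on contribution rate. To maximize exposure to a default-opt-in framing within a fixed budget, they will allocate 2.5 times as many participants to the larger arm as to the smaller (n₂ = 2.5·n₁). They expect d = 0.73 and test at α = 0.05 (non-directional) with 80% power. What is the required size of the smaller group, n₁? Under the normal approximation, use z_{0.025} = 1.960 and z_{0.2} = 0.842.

n₁ = 21

With allocation ratio k = n₂/n₁ = 2.5, Var(x̄₁−x̄₂) = σ²(1/n₁ + 1/(k·n₁)) = σ²·(k+1)/(k·n₁).
So n₁ = (1 + 1/k)·((z_{α/2} + z_β)/d)² = 1.400 × (2.802/0.73)².
n₁ = 1.400 × 14.73 = 20.6.
Round up: n₁ = 21, giving n₂ = ⌈2.5 × 21⌉ = ⌈52.5⌉ = 53.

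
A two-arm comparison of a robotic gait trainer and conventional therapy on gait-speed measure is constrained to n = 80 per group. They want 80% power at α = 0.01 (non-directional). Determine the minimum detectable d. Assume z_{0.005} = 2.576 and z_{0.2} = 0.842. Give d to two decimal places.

d_min ≈ 0.54

For two independent groups of n = 80 each: d_min = (z_{α/2} + z_β)·√(2/n).
z-sum = 2.576 + 0.842 = 3.418.
d_min = 3.418 × √(2/80) = 3.418 × 0.1581 = 0.540.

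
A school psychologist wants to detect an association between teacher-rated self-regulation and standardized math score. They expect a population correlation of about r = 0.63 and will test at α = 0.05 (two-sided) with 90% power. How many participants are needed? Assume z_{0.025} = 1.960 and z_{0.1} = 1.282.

n = 23

Fisher's z: C = ½·ln((1+r)/(1−r)) = ½·ln(4.4054) = 0.7414.
n = ((z_{α/2} + z_β)/C)² + 3.
(1.960 + 1.282) / 0.7414 = 3.242 / 0.7414 = 4.373.
n = 4.373² + 3 = 19.12 + 3 = 22.1.
Round up.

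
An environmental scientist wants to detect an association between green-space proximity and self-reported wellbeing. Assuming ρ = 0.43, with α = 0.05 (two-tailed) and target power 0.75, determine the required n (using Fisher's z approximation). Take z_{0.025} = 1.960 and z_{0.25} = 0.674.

n = 36

Fisher's z: C = ½·ln((1+r)/(1−r)) = ½·ln(2.5088) = 0.4599.
n = ((z_{α/2} + z_β)/C)² + 3.
(1.960 + 0.674) / 0.4599 = 2.634 / 0.4599 = 5.727.
n = 5.727² + 3 = 32.80 + 3 = 35.8.
Round up.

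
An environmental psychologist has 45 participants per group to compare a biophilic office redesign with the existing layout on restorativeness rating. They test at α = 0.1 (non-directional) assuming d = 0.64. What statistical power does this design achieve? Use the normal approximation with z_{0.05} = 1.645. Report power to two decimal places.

For two equal groups, power = Φ(d·√(n/2) − z_{α/2}).
d·√(n/2) = 0.64 × √(45/2) = 0.64 × 4.743 = 3.036.
z_β = 3.036 − 1.645 = 1.391.
Power = Φ(1.391) = 0.918.

power ≈ 0.92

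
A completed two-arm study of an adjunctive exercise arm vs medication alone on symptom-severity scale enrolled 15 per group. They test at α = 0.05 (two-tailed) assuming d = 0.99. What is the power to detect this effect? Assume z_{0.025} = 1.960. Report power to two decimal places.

power ≈ 0.77

For two equal groups, power = Φ(d·√(n/2) − z_{α/2}).
d·√(n/2) = 0.99 × √(15/2) = 0.99 × 2.739 = 2.711.
z_β = 2.711 − 1.960 = 0.751.
Power = Φ(0.751) = 0.774.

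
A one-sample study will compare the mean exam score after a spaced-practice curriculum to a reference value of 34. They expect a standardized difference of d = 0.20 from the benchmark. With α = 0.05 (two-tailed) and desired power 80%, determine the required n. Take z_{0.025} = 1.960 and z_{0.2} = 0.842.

n = 197

For a one-sample test: n = ((z_{α/2} + z_β) / d)².
z_{α/2} + z_β = 1.960 + 0.842 = 2.802.
n = (2.802 / 0.20)² = 14.010² = 196.28.
Round up.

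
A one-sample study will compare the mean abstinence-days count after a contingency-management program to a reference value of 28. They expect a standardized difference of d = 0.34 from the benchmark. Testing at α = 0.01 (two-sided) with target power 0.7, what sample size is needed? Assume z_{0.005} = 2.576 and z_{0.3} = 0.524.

For a one-sample test: n = ((z_{α/2} + z_β) / d)².
z_{α/2} + z_β = 2.576 + 0.524 = 3.100.
n = (3.100 / 0.34)² = 9.118² = 83.13.
Round up.

n = 84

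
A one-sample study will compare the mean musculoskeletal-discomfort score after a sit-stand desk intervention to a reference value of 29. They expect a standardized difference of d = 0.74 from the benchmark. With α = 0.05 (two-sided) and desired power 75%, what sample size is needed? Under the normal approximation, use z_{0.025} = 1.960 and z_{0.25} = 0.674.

n = 13

For a one-sample test: n = ((z_{α/2} + z_β) / d)².
z_{α/2} + z_β = 1.960 + 0.674 = 2.634.
n = (2.634 / 0.74)² = 3.559² = 12.67.
Round up.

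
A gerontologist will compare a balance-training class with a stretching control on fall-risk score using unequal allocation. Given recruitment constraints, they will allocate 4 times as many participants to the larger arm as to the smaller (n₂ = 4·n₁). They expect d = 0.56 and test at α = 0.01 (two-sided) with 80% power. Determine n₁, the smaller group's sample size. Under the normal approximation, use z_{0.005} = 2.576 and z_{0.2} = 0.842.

With allocation ratio k = n₂/n₁ = 4, Var(x̄₁−x̄₂) = σ²(1/n₁ + 1/(k·n₁)) = σ²·(k+1)/(k·n₁).
So n₁ = (1 + 1/k)·((z_{α/2} + z_β)/d)² = 1.250 × (3.418/0.56)².
n₁ = 1.250 × 37.25 = 46.6.
Round up: n₁ = 47, giving n₂ = 4 × 47 = 188.

n₁ = 47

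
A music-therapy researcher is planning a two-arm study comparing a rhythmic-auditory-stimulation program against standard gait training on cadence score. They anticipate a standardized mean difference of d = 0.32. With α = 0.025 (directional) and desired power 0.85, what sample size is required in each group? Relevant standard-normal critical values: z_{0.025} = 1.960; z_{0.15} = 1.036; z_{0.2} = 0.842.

n = 176 per group

For two independent groups with equal n: n = 2·((z_{α} + z_β) / d)².
z_{α} + z_β = 1.960 + 1.036 = 2.996.
n = 2 × (2.996 / 0.32)² = 2 × 9.362² = 2 × 87.66 = 175.3.
Round up to the next whole participant.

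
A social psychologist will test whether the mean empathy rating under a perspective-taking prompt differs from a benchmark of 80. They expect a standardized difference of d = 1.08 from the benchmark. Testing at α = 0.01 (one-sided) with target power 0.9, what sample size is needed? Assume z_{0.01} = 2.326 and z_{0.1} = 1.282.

For a one-sample test: n = ((z_{α} + z_β) / d)².
z_{α} + z_β = 2.326 + 1.282 = 3.608.
n = (3.608 / 1.08)² = 3.341² = 11.16.
Round up.

n = 12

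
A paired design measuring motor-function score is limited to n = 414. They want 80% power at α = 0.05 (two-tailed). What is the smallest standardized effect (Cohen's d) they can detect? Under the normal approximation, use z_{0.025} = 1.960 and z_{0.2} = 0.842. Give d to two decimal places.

For a single sample (or paired design) of n = 414: d_min = (z_{α/2} + z_β)/√n.
z-sum = 1.960 + 0.842 = 2.802.
d_min = 2.802 / √414 = 2.802 / 20.347 = 0.138.

d_min ≈ 0.14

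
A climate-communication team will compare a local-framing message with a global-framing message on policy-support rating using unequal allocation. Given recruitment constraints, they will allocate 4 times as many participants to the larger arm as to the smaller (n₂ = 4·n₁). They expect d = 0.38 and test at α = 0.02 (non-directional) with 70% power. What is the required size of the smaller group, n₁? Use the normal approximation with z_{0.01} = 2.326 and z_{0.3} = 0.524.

n₁ = 71

With allocation ratio k = n₂/n₁ = 4, Var(x̄₁−x̄₂) = σ²(1/n₁ + 1/(k·n₁)) = σ²·(k+1)/(k·n₁).
So n₁ = (1 + 1/k)·((z_{α/2} + z_β)/d)² = 1.250 × (2.850/0.38)².
n₁ = 1.250 × 56.25 = 70.3.
Round up: n₁ = 71, giving n₂ = 4 × 71 = 284.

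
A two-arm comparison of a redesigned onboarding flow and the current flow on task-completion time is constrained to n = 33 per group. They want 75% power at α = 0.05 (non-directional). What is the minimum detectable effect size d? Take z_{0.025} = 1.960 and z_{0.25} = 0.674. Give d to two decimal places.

For two independent groups of n = 33 each: d_min = (z_{α/2} + z_β)·√(2/n).
z-sum = 1.960 + 0.674 = 2.634.
d_min = 2.634 × √(2/33) = 2.634 × 0.2462 = 0.648.

d_min ≈ 0.65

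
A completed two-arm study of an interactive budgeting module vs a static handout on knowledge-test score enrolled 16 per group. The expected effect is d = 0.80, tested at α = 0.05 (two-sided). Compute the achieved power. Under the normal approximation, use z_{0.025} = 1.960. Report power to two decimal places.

power ≈ 0.62

For two equal groups, power = Φ(d·√(n/2) − z_{α/2}).
d·√(n/2) = 0.80 × √(16/2) = 0.80 × 2.828 = 2.263.
z_β = 2.263 − 1.960 = 0.303.
Power = Φ(0.303) = 0.619.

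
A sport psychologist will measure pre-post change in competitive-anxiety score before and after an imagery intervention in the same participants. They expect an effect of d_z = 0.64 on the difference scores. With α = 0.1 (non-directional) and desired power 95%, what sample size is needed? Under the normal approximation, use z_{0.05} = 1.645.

For a paired (one-sample on differences) test: n = ((z_{α/2} + z_β) / d)².
z_{α/2} + z_β = 1.645 + 1.645 = 3.290.
n = (3.290 / 0.64)² = 5.141² = 26.43.
Round up.

n = 27 pairs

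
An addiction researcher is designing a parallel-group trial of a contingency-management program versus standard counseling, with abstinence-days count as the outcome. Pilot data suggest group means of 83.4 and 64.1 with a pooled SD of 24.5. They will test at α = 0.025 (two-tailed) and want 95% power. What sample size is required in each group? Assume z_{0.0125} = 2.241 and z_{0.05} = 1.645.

Cohen's d = |M₁ − M₂| / SD_pooled = |83.4 − 64.1| / 24.5 = 19.3 / 24.5 = 0.788.
For two independent groups with equal n: n = 2·((z_{α/2} + z_β) / d)².
z_{α/2} + z_β = 2.241 + 1.645 = 3.886.
n = 2 × (3.886 / 0.788)² = 2 × 4.931² = 2 × 24.32 = 48.6.
Round up to the next whole participant.

n = 49 per group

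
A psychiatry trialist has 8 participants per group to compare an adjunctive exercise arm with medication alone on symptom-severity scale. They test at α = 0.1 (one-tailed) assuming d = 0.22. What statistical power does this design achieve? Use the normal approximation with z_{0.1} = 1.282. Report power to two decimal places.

For two equal groups, power = Φ(d·√(n/2) − z_{α}).
d·√(n/2) = 0.22 × √(8/2) = 0.22 × 2.000 = 0.440.
z_β = 0.440 − 1.282 = -0.842.
Power = Φ(-0.842) = 0.200.

power ≈ 0.20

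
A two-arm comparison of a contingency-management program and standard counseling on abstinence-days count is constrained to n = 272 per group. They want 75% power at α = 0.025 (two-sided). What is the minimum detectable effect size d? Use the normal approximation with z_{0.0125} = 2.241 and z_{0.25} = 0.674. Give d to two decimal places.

d_min ≈ 0.25

For two independent groups of n = 272 each: d_min = (z_{α/2} + z_β)·√(2/n).
z-sum = 2.241 + 0.674 = 2.915.
d_min = 2.915 × √(2/272) = 2.915 × 0.0857 = 0.250.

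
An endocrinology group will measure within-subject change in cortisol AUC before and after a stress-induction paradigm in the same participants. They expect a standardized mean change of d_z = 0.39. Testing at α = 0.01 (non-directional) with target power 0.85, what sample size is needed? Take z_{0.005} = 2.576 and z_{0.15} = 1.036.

n = 86 pairs

For a paired (one-sample on differences) test: n = ((z_{α/2} + z_β) / d)².
z_{α/2} + z_β = 2.576 + 1.036 = 3.612.
n = (3.612 / 0.39)² = 9.262² = 85.78.
Round up.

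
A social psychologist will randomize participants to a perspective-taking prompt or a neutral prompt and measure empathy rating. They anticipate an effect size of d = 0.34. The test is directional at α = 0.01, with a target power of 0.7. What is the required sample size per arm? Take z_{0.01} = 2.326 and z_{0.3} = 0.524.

n = 141 per group

For two independent groups with equal n: n = 2·((z_{α} + z_β) / d)².
z_{α} + z_β = 2.326 + 0.524 = 2.850.
n = 2 × (2.850 / 0.34)² = 2 × 8.382² = 2 × 70.26 = 140.5.
Round up to the next whole participant.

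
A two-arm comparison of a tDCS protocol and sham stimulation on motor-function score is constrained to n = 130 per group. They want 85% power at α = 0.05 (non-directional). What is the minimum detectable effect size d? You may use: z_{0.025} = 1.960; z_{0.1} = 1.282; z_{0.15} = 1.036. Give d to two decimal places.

For two independent groups of n = 130 each: d_min = (z_{α/2} + z_β)·√(2/n).
z-sum = 1.960 + 1.036 = 2.996.
d_min = 2.996 × √(2/130) = 2.996 × 0.1240 = 0.372.

d_min ≈ 0.37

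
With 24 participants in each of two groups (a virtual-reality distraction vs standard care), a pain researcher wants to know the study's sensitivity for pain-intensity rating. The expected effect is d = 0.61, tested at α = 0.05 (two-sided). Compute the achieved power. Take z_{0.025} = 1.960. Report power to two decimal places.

power ≈ 0.56

For two equal groups, power = Φ(d·√(n/2) − z_{α/2}).
d·√(n/2) = 0.61 × √(24/2) = 0.61 × 3.464 = 2.113.
z_β = 2.113 − 1.960 = 0.153.
Power = Φ(0.153) = 0.561.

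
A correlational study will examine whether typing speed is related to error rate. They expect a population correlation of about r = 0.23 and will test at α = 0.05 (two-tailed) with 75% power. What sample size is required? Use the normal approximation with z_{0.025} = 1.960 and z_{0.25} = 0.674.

n = 130

Fisher's z: C = ½·ln((1+r)/(1−r)) = ½·ln(1.5974) = 0.2342.
n = ((z_{α/2} + z_β)/C)² + 3.
(1.960 + 0.674) / 0.2342 = 2.634 / 0.2342 = 11.247.
n = 11.247² + 3 = 126.49 + 3 = 129.5.
Round up.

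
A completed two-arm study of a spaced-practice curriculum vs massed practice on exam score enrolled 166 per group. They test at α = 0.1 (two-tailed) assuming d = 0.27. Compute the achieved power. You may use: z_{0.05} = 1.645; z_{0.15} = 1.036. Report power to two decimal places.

power ≈ 0.79

For two equal groups, power = Φ(d·√(n/2) − z_{α/2}).
d·√(n/2) = 0.27 × √(166/2) = 0.27 × 9.110 = 2.460.
z_β = 2.460 − 1.645 = 0.815.
Power = Φ(0.815) = 0.792.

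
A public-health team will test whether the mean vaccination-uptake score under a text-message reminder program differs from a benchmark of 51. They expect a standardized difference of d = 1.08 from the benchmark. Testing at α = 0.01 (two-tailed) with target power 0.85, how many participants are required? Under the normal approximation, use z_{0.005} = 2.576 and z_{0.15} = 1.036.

For a one-sample test: n = ((z_{α/2} + z_β) / d)².
z_{α/2} + z_β = 2.576 + 1.036 = 3.612.
n = (3.612 / 1.08)² = 3.344² = 11.19.
Round up.

n = 12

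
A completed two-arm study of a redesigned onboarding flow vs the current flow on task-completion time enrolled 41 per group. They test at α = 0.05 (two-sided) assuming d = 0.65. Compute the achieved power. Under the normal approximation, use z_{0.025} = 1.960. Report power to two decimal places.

power ≈ 0.84

For two equal groups, power = Φ(d·√(n/2) − z_{α/2}).
d·√(n/2) = 0.65 × √(41/2) = 0.65 × 4.528 = 2.943.
z_β = 2.943 − 1.960 = 0.983.
Power = Φ(0.983) = 0.837.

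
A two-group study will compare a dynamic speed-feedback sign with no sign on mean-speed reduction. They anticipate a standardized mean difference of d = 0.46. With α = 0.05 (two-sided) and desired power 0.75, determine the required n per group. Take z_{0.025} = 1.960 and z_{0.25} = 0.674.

n = 66 per group

For two independent groups with equal n: n = 2·((z_{α/2} + z_β) / d)².
z_{α/2} + z_β = 1.960 + 0.674 = 2.634.
n = 2 × (2.634 / 0.46)² = 2 × 5.726² = 2 × 32.79 = 65.6.
Round up to the next whole participant.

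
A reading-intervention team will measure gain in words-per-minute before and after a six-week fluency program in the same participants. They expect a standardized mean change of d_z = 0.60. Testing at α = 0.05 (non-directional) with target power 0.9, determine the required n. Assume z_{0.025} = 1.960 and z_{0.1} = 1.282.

n = 30 pairs

For a paired (one-sample on differences) test: n = ((z_{α/2} + z_β) / d)².
z_{α/2} + z_β = 1.960 + 1.282 = 3.242.
n = (3.242 / 0.60)² = 5.403² = 29.20.
Round up.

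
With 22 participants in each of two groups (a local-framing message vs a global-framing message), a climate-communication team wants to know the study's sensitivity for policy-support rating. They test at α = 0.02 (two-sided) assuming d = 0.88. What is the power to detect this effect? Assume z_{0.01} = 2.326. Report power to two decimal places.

For two equal groups, power = Φ(d·√(n/2) − z_{α/2}).
d·√(n/2) = 0.88 × √(22/2) = 0.88 × 3.317 = 2.919.
z_β = 2.919 − 2.326 = 0.593.
Power = Φ(0.593) = 0.723.

power ≈ 0.72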